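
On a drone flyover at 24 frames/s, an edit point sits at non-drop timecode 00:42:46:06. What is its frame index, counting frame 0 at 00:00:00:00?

frame 61590

Total seconds to the label: (0 × 3600 + 42 × 60 + 46) = 2566.
Frame index = 2566 × 24 + 6 = 61590.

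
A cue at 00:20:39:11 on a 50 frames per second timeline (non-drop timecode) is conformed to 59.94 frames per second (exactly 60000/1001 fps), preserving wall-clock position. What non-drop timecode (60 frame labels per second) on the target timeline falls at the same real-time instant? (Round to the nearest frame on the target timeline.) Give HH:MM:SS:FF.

Source frame index: (0×3600 + 20×60 + 39) × 50 + 11 = 61961.
Real time: 61961 / (50) = 61961/50 s.
Target frame: (61961/50) × (60000/1001) = 74353200/1001 ≈ 74278.921 → 74279.
At 60 labels/s: frame 74279 → 00:20:37:59.

00:20:37:59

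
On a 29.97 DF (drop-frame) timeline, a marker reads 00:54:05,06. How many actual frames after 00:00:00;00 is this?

97258

Complete 10-minute blocks: 5, each 17982 frames → 89910.
Remaining 4 whole minutes in the current block: 1800 + 3 × 1798 = 7194 frames.
Within the current minute: 5 × 30 + 6 − 2 = 154 (labels ;00/;01 skipped at this minute). Total = 89910 + 7194 + 154 = 97258.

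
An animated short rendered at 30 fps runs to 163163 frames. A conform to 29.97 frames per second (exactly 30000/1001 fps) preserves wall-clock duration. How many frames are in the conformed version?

163000 frames

Target frames = source frames × (target rate / source rate) = 163163 × (30000/1001)/(30) = 163163 × 1000/1001 = 163000.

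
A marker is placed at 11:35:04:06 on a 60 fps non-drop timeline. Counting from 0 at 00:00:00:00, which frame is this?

2502246

Total seconds to the label: (11 × 3600 + 35 × 60 + 4) = 41704.
Frame index = 41704 × 60 + 6 = 2502246.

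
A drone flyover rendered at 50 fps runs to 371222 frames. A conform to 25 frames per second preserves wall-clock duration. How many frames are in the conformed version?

Target frames = source frames × (target rate / source rate) = 371222 × (25)/(50) = 371222 × 1/2 = 185611.

185611 frames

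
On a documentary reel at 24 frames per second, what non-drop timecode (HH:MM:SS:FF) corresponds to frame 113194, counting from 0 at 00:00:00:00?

01:18:36:10

113194 ÷ 24 = 4716 full seconds, remainder 10 frames.
4716 s = 1 h 18 min 36 s.
Timecode: 01:18:36:10.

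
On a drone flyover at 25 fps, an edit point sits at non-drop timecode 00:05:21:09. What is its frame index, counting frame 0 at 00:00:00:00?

Total seconds to the label: (0 × 3600 + 5 × 60 + 21) = 321.
Frame index = 321 × 25 + 9 = 8034.

8034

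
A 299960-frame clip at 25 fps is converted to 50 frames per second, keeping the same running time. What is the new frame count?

Frames at target rate = 299960 × (50) / (25) = 599920.

599920 frames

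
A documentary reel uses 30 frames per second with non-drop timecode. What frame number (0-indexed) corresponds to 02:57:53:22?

320212

Total seconds to the label: (2 × 3600 + 57 × 60 + 53) = 10673.
Frame index = 10673 × 30 + 22 = 320212.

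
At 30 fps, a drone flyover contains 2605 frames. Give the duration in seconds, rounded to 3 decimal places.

86.833 seconds

Running time = 2605 × 1/30 = 521/6 s ≈ 86.833 s.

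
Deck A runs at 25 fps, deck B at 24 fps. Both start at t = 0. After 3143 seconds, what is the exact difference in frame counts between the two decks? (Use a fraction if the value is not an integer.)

3143 frames

A emits 25 × 3143 = 78575 frames; B emits 24 × 3143 = 75432.
Difference = 3143 frames; B is behind A.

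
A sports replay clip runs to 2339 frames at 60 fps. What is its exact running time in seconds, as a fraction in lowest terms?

Running time = 2339 ÷ (60) = 2339 × 1/60 = 2339/60 s.

2339/60 seconds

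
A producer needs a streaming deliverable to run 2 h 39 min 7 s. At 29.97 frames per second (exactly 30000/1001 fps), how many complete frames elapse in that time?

2 h 39 min 7 s = 9547 s.
Frames = 9547 × 30000/1001 = 286410000/1001 ≈ 286123.8761.
Complete frames: 286123.

286123 frames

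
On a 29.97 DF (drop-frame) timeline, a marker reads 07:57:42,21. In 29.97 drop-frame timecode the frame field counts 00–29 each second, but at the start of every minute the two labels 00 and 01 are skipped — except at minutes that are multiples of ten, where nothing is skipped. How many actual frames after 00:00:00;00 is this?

859021

Complete 10-minute blocks: 47, each 17982 frames → 845154.
Remaining 7 whole minutes in the current block: 1800 + 6 × 1798 = 12588 frames.
Within the current minute: 42 × 30 + 21 − 2 = 1279 (labels ;00/;01 skipped at this minute). Total = 845154 + 12588 + 1279 = 859021.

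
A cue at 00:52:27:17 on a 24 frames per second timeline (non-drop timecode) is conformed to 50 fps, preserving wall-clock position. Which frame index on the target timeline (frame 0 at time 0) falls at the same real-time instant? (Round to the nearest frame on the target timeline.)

frame 157385

Source frame index: (0×3600 + 52×60 + 27) × 24 + 17 = 75545.
Real time: 75545 / (24) = 75545/24 s.
Target frame: (75545/24) × (50) = 1888625/12 ≈ 157385.417 → 157385.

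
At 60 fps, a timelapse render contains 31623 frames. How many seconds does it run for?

527.05 seconds

Running time = 31623 / (60) = 527.05 s.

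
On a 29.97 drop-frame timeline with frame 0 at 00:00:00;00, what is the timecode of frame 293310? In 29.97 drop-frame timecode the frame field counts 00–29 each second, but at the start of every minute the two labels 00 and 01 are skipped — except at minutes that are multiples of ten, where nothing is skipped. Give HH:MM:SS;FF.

02:43:06;24

Each 10-minute DF block holds 10 × 60 × 30 − 9 × 2 = 17982 frames. 293310 ÷ 17982 → 16 full blocks, remainder 5598.
Within the partial block the first minute is 1800 frames and each further minute 1798, so 3 further minute boundaries passed. Total skipped labels = 18 × 16 + 2 × 3 = 294.
Non-drop label index = 293310 + 294 = 293604; at 30 labels/s that is 02:43:06:24, i.e. DF 02:43:06;24.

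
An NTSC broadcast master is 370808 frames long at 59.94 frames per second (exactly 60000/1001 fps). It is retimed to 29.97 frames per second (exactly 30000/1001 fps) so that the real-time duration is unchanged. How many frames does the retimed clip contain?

185404 frames

Target frames = source frames × (target rate / source rate) = 370808 × (30000/1001)/(60000/1001) = 370808 × 1/2 = 185404.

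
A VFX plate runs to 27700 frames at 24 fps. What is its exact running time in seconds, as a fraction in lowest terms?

Running time = 27700 ÷ (24) = 27700 × 1/24 = 6925/6 s.

6925/6 seconds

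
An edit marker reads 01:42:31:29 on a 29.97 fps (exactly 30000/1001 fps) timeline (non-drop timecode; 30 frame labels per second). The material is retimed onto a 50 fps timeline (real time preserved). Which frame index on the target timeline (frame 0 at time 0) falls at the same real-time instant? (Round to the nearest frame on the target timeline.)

frame 307906

Source frame index: (1×3600 + 42×60 + 31) × 30 + 29 = 184559.
Real time: 184559 / (30000/1001) = 184743559/30000 s.
Target frame: (184743559/30000) × (50) = 184743559/600 ≈ 307905.932 → 307906.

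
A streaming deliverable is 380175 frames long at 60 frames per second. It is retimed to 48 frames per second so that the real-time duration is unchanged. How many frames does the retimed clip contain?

304140 frames

Target frames = source frames × (target rate / source rate) = 380175 × (48)/(60) = 380175 × 4/5 = 304140.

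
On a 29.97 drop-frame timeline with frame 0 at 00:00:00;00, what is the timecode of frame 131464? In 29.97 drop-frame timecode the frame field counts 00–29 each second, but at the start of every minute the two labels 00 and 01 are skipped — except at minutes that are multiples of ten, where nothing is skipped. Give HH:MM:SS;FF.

01:13:06;16

Ten DF minutes hold 17982 frames, so frame 131464 lies in block 7 (frames 125874–143855) with 5590 frames into that block.
The block's first minute is 1800 frames and the rest 1798 each; 5590 frames reaches minute 3, so 7 × 18 + 3 × 2 = 132 labels have been skipped so far.
Adding those back, label number 131464 + 132 = 131596 at 30 labels/s is 4386 s + 16 f = 1 h 13 min 6 s frame 16, i.e. 01:13:06;16.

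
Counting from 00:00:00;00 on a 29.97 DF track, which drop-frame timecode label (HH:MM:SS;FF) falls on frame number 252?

00:00:08;12

Ten DF minutes hold 17982 frames, so frame 252 lies in block 0 (frames 0–17981) with 252 frames into that block.
The block's first minute is 1800 frames and the rest 1798 each; 252 frames reaches minute 0, so 0 × 18 + 0 × 2 = 0 labels have been skipped so far.
Adding those back, label number 252 + 0 = 252 at 30 labels/s is 8 s + 12 f = 0 h 0 min 8 s frame 12, i.e. 00:00:08;12.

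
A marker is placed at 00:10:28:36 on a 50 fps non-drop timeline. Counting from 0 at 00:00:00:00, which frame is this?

Total seconds to the label: (0 × 3600 + 10 × 60 + 28) = 628.
Frame index = 628 × 50 + 36 = 31436.

frame 31436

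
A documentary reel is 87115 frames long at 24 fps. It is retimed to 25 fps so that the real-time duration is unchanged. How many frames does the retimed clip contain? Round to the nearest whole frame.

90745 frames

Frames at target rate = 87115 × (25) / (24) = 2177875/24 ≈ 90744.792.
Nearest whole frame: 90745.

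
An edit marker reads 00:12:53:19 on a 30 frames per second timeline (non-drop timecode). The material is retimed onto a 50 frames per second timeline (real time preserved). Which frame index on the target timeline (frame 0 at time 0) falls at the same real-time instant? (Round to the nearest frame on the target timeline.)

frame 38682

Source frame index: (0×3600 + 12×60 + 53) × 30 + 19 = 23209.
Real time: 23209 / (30) = 23209/30 s.
Target frame: (23209/30) × (50) = 116045/3 ≈ 38681.667 → 38682.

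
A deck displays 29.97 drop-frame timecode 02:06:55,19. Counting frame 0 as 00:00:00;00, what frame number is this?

228241

As if non-drop at 30 labels/s: (2 × 3600 + 6 × 60 + 55) × 30 + 19 = 228469.
Minute boundaries passed: 126; those not divisible by 10: 126 − 12 = 114; dropped labels = 2 × 114 = 228.
Actual frame index = 228469 − 228 = 228241.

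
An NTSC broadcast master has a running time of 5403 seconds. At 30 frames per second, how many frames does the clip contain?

162090 frames

Frames = 5403 × 30 = 162090.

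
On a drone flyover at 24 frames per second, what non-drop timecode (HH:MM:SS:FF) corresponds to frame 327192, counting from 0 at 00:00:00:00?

327192 ÷ 24 = 13633 full seconds, remainder 0 frames.
13633 s = 3 h 47 min 13 s.
Timecode: 03:47:13:00.

03:47:13:00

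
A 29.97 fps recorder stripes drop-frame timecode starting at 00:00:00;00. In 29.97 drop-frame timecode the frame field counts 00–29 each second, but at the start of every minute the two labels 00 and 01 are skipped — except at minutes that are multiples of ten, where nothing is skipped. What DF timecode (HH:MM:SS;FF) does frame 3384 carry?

Ten DF minutes hold 17982 frames, so frame 3384 lies in block 0 (frames 0–17981) with 3384 frames into that block.
The block's first minute is 1800 frames and the rest 1798 each; 3384 frames reaches minute 1, so 0 × 18 + 1 × 2 = 2 labels have been skipped so far.
Adding those back, label number 3384 + 2 = 3386 at 30 labels/s is 112 s + 26 f = 0 h 1 min 52 s frame 26, i.e. 00:01:52;26.

00:01:52;26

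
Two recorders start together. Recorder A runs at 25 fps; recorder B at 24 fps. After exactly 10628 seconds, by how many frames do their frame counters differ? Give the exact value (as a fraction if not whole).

A emits 25 × 10628 = 265700 frames; B emits 24 × 10628 = 255072.
Difference = 10628 frames; B is behind A.

10628 frames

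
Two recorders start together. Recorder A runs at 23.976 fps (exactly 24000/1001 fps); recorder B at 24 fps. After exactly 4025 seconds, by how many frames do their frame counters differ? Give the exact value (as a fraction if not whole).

13800/143 frames

A emits 24000/1001 × 4025 = 13800000/143 frames; B emits 24 × 4025 = 96600.
Difference = 13800/143 frames (≈ 96.5035); B is ahead of A.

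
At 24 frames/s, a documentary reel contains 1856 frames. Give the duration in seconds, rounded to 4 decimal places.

77.3333 seconds

Running time = 1856 × 1/24 = 232/3 s ≈ 77.3333 s.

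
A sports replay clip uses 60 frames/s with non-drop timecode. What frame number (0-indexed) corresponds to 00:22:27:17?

frame 80837

Total seconds to the label: (0 × 3600 + 22 × 60 + 27) = 1347.
Frame index = 1347 × 60 + 17 = 80837.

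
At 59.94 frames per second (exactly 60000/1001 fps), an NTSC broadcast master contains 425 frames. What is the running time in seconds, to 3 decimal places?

Running time = 425 × 1001/60000 = 17017/2400 s ≈ 7.090 s.

7.090 seconds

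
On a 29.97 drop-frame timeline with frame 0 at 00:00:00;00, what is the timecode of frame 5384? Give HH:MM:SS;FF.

Ten DF minutes hold 17982 frames, so frame 5384 lies in block 0 (frames 0–17981) with 5384 frames into that block.
The block's first minute is 1800 frames and the rest 1798 each; 5384 frames reaches minute 2, so 0 × 18 + 2 × 2 = 4 labels have been skipped so far.
Adding those back, label number 5384 + 4 = 5388 at 30 labels/s is 179 s + 18 f = 0 h 2 min 59 s frame 18, i.e. 00:02:59;18.

00:02:59;18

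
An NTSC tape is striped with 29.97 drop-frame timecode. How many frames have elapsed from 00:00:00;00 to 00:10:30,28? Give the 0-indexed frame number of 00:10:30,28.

18910

Complete 10-minute blocks: 1, each 17982 frames → 17982.
Remaining 0 whole minutes in the current block: 0 frames.
Within the current minute: 30 × 30 + 28 = 928. Total = 17982 + 0 + 928 = 18910.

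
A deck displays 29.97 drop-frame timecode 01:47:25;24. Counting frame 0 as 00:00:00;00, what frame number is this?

193180

Complete 10-minute blocks: 10, each 17982 frames → 179820.
Remaining 7 whole minutes in the current block: 1800 + 6 × 1798 = 12588 frames.
Within the current minute: 25 × 30 + 24 − 2 = 772 (labels ;00/;01 skipped at this minute). Total = 179820 + 12588 + 772 = 193180.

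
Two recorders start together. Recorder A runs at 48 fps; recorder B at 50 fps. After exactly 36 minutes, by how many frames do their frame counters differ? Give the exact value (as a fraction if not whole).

4320 frames

36 min = 2160 s.
A emits 48 × 2160 = 103680 frames; B emits 50 × 2160 = 108000.
Difference = 4320 frames; B is ahead of A.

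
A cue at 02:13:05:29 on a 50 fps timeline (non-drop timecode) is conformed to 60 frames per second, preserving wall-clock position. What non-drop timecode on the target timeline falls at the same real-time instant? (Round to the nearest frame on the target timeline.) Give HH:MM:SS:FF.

Source frame index: (2×3600 + 13×60 + 5) × 50 + 29 = 399279.
Real time: 399279 / (50) = 399279/50 s.
Target frame: (399279/50) × (60) = 2395674/5 ≈ 479134.800 → 479135.
At 60 labels/s: frame 479135 → 02:13:05:35.

02:13:05:35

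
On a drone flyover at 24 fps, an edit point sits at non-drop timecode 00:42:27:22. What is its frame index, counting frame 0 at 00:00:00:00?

61150

Total seconds to the label: (0 × 3600 + 42 × 60 + 27) = 2547.
Frame index = 2547 × 24 + 22 = 61150.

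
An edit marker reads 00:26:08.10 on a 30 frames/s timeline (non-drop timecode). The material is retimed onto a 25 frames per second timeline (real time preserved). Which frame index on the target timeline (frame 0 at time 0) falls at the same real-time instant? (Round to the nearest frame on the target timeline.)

Source frame index: (0×3600 + 26×60 + 8) × 30 + 10 = 47050.
Real time: 47050 / (30) = 4705/3 s.
Target frame: (4705/3) × (25) = 117625/3 ≈ 39208.333 → 39208.

frame 39208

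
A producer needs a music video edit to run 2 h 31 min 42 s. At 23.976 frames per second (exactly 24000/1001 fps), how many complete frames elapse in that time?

2 h 31 min 42 s = 9102 s.
Frames = 9102 × 24000/1001 = 218448000/1001 ≈ 218229.7702.
Complete frames: 218229.

218229 frames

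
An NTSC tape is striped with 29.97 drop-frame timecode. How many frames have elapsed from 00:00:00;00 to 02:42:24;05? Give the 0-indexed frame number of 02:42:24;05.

292033

Complete 10-minute blocks: 16, each 17982 frames → 287712.
Remaining 2 whole minutes in the current block: 1800 + 1 × 1798 = 3598 frames.
Within the current minute: 24 × 30 + 5 − 2 = 723 (labels ;00/;01 skipped at this minute). Total = 287712 + 3598 + 723 = 292033.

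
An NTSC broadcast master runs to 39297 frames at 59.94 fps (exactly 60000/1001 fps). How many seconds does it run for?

655.60495 seconds

Running time = 39297 / (60000/1001) = 655.60495 s.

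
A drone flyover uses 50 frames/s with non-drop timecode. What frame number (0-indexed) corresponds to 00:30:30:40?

Total seconds to the label: (0 × 3600 + 30 × 60 + 30) = 1830.
Frame index = 1830 × 50 + 40 = 91540.

91540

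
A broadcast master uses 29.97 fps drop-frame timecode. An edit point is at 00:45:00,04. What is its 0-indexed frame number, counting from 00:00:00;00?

80922

Complete 10-minute blocks: 4, each 17982 frames → 71928.
Remaining 5 whole minutes in the current block: 1800 + 4 × 1798 = 8992 frames.
Within the current minute: 0 × 30 + 4 − 2 = 2 (labels ;00/;01 skipped at this minute). Total = 71928 + 8992 + 2 = 80922.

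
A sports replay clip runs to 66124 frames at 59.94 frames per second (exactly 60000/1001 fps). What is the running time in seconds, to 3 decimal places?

1103.169 seconds

Running time = 66124 × 1001/60000 = 16547531/15000 s ≈ 1103.169 s.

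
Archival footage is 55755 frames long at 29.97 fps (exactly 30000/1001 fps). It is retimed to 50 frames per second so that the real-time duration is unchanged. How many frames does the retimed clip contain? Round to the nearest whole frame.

Frames at target rate = 55755 × (50) / (30000/1001) = 3720717/40 ≈ 93017.925.
Nearest whole frame: 93018.

93018 frames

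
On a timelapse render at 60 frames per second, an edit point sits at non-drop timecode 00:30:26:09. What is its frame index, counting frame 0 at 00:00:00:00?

Total seconds to the label: (0 × 3600 + 30 × 60 + 26) = 1826.
Frame index = 1826 × 60 + 9 = 109569.

frame 109569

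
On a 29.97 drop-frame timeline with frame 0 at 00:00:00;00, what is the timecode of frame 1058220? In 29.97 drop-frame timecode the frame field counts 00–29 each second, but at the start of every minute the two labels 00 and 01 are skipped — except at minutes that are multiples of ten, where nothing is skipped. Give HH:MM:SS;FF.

Ten DF minutes hold 17982 frames, so frame 1058220 lies in block 58 (frames 1042956–1060937) with 15264 frames into that block.
The block's first minute is 1800 frames and the rest 1798 each; 15264 frames reaches minute 8, so 58 × 18 + 8 × 2 = 1060 labels have been skipped so far.
Adding those back, label number 1058220 + 1060 = 1059280 at 30 labels/s is 35309 s + 10 f = 9 h 48 min 29 s frame 10, i.e. 09:48:29;10.

09:48:29;10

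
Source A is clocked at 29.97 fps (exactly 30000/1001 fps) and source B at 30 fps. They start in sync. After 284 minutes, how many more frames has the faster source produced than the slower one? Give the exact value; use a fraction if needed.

511200/1001 frames

284 min = 17040 s.
A emits 30000/1001 × 17040 = 511200000/1001 frames; B emits 30 × 17040 = 511200.
Difference = 511200/1001 frames (≈ 510.6893); B is ahead of A.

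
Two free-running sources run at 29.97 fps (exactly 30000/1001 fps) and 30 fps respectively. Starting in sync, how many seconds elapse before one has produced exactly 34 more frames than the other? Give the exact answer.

The gap grows by |30 − 30000/1001| = 30/1001 frames per second.
Time for a 34-frame gap: 34 ÷ (30/1001) = 17017/15 s.

17017/15 seconds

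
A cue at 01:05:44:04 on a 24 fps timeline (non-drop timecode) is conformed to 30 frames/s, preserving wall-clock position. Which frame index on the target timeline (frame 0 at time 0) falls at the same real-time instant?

frame 118325

Source frame index: (1×3600 + 5×60 + 44) × 24 + 4 = 94660.
Real time: 94660 / (24) = 23665/6 s.
Target frame: (23665/6) × (30) = 118325.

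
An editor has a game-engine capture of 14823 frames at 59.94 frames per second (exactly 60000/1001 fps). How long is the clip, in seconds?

Running time = 14823 / (60000/1001) = 247.29705 s.

247.29705 seconds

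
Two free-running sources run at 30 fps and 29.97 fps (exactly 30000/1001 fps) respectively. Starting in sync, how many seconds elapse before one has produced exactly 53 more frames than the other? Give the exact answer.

53053/30 seconds

The gap grows by |30000/1001 − 30| = 30/1001 frames per second.
Time for a 53-frame gap: 53 ÷ (30/1001) = 53053/30 s.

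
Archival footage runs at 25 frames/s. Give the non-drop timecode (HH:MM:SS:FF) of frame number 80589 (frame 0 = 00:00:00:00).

00:53:43:14

80589 ÷ 25 = 3223 full seconds, remainder 14 frames.
3223 s = 0 h 53 min 43 s.
Timecode: 00:53:43:14.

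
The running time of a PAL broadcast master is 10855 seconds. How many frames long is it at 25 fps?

Frames = 10855 × 25 = 271375.

271375 frames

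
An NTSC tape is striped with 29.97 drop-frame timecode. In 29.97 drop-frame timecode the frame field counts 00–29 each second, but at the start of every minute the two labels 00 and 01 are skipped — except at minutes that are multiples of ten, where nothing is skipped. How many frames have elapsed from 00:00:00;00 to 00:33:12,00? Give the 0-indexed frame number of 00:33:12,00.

Complete 10-minute blocks: 3, each 17982 frames → 53946.
Remaining 3 whole minutes in the current block: 1800 + 2 × 1798 = 5396 frames.
Within the current minute: 12 × 30 + 0 − 2 = 358 (labels ;00/;01 skipped at this minute). Total = 53946 + 5396 + 358 = 59700.

59700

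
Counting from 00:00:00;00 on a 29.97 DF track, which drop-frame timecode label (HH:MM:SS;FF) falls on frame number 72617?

Ten DF minutes hold 17982 frames, so frame 72617 lies in block 4 (frames 71928–89909) with 689 frames into that block.
The block's first minute is 1800 frames and the rest 1798 each; 689 frames reaches minute 0, so 4 × 18 + 0 × 2 = 72 labels have been skipped so far.
Adding those back, label number 72617 + 72 = 72689 at 30 labels/s is 2422 s + 29 f = 0 h 40 min 22 s frame 29, i.e. 00:40:22;29.

00:40:22;29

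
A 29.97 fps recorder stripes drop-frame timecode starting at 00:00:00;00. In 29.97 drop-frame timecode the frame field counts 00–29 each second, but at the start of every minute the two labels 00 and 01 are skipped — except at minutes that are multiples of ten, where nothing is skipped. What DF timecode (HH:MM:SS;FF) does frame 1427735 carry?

13:13:58;23

Ten DF minutes hold 17982 frames, so frame 1427735 lies in block 79 (frames 1420578–1438559) with 7157 frames into that block.
The block's first minute is 1800 frames and the rest 1798 each; 7157 frames reaches minute 3, so 79 × 18 + 3 × 2 = 1428 labels have been skipped so far.
Adding those back, label number 1427735 + 1428 = 1429163 at 30 labels/s is 47638 s + 23 f = 13 h 13 min 58 s frame 23, i.e. 13:13:58;23.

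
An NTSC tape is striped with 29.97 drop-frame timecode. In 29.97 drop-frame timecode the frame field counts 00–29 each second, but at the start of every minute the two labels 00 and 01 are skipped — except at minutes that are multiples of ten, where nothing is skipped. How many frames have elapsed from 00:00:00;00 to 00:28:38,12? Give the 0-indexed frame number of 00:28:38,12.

As if non-drop at 30 labels/s: (0 × 3600 + 28 × 60 + 38) × 30 + 12 = 51552.
Minute boundaries passed: 28; those not divisible by 10: 28 − 2 = 26; dropped labels = 2 × 26 = 52.
Actual frame index = 51552 − 52 = 51500.

51500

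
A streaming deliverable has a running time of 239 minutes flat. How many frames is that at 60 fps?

860400 frames

239 min = 14340 s.
Frames = 14340 × 60 = 860400.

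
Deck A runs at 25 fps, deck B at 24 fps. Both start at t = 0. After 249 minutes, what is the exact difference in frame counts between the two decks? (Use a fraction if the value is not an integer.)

14940 frames

249 min = 14940 s.
A emits 25 × 14940 = 373500 frames; B emits 24 × 14940 = 358560.
Difference = 14940 frames; B is behind A.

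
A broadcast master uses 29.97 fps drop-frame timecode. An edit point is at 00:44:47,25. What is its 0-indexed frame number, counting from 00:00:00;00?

As if non-drop at 30 labels/s: (0 × 3600 + 44 × 60 + 47) × 30 + 25 = 80635.
Minute boundaries passed: 44; those not divisible by 10: 44 − 4 = 40; dropped labels = 2 × 40 = 80.
Actual frame index = 80635 − 80 = 80555.

80555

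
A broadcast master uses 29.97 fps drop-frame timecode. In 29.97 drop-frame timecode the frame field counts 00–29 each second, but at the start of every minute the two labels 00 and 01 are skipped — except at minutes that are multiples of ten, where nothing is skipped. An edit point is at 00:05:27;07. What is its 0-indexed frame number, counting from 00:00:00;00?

As if non-drop at 30 labels/s: (0 × 3600 + 5 × 60 + 27) × 30 + 7 = 9817.
Minute boundaries passed: 5; those not divisible by 10: 5 − 0 = 5; dropped labels = 2 × 5 = 10.
Actual frame index = 9817 − 10 = 9807.

9807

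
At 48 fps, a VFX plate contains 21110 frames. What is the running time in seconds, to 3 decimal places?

Running time = 21110 × 1/48 = 10555/24 s ≈ 439.792 s.

439.792 seconds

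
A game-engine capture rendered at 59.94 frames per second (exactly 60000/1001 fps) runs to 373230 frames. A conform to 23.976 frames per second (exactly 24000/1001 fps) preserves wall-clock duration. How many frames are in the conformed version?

149292 frames

Target frames = source frames × (target rate / source rate) = 373230 × (24000/1001)/(60000/1001) = 373230 × 2/5 = 149292.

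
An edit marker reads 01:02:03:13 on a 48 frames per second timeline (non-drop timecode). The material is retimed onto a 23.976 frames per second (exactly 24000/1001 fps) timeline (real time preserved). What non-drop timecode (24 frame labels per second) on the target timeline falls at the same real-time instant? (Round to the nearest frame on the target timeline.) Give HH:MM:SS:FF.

Source frame index: (1×3600 + 2×60 + 3) × 48 + 13 = 178717.
Real time: 178717 / (48) = 178717/48 s.
Target frame: (178717/48) × (24000/1001) = 1160500/13 ≈ 89269.231 → 89269.
At 24 labels/s: frame 89269 → 01:01:59:13.

01:01:59:13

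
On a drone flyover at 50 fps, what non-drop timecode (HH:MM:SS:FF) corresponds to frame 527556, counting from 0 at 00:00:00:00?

527556 ÷ 50 = 10551 full seconds, remainder 6 frames.
10551 s = 2 h 55 min 51 s.
Timecode: 02:55:51:06.

02:55:51:06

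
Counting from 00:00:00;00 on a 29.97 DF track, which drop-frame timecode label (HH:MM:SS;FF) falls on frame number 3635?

00:02:01;09

Each 10-minute DF block holds 10 × 60 × 30 − 9 × 2 = 17982 frames. 3635 ÷ 17982 → 0 full blocks, remainder 3635.
Within the partial block the first minute is 1800 frames and each further minute 1798, so 2 further minute boundaries passed. Total skipped labels = 18 × 0 + 2 × 2 = 4.
Non-drop label index = 3635 + 4 = 3639; at 30 labels/s that is 00:02:01:09, i.e. DF 00:02:01;09.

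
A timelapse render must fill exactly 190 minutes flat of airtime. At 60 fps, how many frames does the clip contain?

190 min = 11400 s.
Frames = 11400 × 60 = 684000.

684000 frames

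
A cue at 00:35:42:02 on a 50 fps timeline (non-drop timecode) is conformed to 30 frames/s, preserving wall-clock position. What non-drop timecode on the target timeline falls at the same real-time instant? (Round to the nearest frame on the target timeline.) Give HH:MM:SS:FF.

Source frame index: (0×3600 + 35×60 + 42) × 50 + 2 = 107102.
Real time: 107102 / (50) = 53551/25 s.
Target frame: (53551/25) × (30) = 321306/5 ≈ 64261.200 → 64261.
At 30 labels/s: frame 64261 → 00:35:42:01.

00:35:42:01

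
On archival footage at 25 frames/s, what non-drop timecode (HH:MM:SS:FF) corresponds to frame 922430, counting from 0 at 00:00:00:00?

10:14:57:05

922430 ÷ 25 = 36897 full seconds, remainder 5 frames.
36897 s = 10 h 14 min 57 s.
Timecode: 10:14:57:05.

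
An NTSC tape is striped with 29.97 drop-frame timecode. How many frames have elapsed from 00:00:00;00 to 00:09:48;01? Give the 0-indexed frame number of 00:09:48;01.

As if non-drop at 30 labels/s: (0 × 3600 + 9 × 60 + 48) × 30 + 1 = 17641.
Minute boundaries passed: 9; those not divisible by 10: 9 − 0 = 9; dropped labels = 2 × 9 = 18.
Actual frame index = 17641 − 18 = 17623.

17623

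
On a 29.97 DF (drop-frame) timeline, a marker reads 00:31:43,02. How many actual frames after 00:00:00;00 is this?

57036

As if non-drop at 30 labels/s: (0 × 3600 + 31 × 60 + 43) × 30 + 2 = 57092.
Minute boundaries passed: 31; those not divisible by 10: 31 − 3 = 28; dropped labels = 2 × 28 = 56.
Actual frame index = 57092 − 56 = 57036.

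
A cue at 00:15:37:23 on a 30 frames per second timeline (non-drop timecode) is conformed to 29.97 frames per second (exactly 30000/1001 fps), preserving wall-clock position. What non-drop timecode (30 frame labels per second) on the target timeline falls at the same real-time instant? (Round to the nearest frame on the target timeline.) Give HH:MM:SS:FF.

00:15:36:25

Source frame index: (0×3600 + 15×60 + 37) × 30 + 23 = 28133.
Real time: 28133 / (30) = 28133/30 s.
Target frame: (28133/30) × (30000/1001) = 4019000/143 ≈ 28104.895 → 28105.
At 30 labels/s: frame 28105 → 00:15:36:25.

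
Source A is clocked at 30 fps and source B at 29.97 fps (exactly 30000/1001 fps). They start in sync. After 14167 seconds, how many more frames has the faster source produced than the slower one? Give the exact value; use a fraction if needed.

A emits 30 × 14167 = 425010 frames; B emits 30000/1001 × 14167 = 425010000/1001.
Difference = 425010/1001 frames (≈ 424.5854); B is behind A.

425010/1001 frames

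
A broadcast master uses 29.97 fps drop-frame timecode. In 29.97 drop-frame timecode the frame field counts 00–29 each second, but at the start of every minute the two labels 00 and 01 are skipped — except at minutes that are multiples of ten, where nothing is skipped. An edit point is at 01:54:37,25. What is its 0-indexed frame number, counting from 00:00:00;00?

206129

As if non-drop at 30 labels/s: (1 × 3600 + 54 × 60 + 37) × 30 + 25 = 206335.
Minute boundaries passed: 114; those not divisible by 10: 114 − 11 = 103; dropped labels = 2 × 103 = 206.
Actual frame index = 206335 − 206 = 206129.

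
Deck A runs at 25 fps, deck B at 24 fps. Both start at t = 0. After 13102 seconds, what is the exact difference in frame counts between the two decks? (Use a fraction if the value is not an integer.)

13102 frames

A emits 25 × 13102 = 327550 frames; B emits 24 × 13102 = 314448.
Difference = 13102 frames; B is behind A.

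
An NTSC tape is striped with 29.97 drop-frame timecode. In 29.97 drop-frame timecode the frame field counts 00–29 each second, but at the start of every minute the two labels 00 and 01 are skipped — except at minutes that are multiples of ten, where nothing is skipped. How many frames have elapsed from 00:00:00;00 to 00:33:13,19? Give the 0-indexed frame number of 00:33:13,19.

As if non-drop at 30 labels/s: (0 × 3600 + 33 × 60 + 13) × 30 + 19 = 59809.
Minute boundaries passed: 33; those not divisible by 10: 33 − 3 = 30; dropped labels = 2 × 30 = 60.
Actual frame index = 59809 − 60 = 59749.

59749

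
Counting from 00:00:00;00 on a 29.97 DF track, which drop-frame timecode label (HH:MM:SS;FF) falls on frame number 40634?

Each 10-minute DF block holds 10 × 60 × 30 − 9 × 2 = 17982 frames. 40634 ÷ 17982 → 2 full blocks, remainder 4670.
Within the partial block the first minute is 1800 frames and each further minute 1798, so 2 further minute boundaries passed. Total skipped labels = 18 × 2 + 2 × 2 = 40.
Non-drop label index = 40634 + 40 = 40674; at 30 labels/s that is 00:22:35:24, i.e. DF 00:22:35;24.

00:22:35;24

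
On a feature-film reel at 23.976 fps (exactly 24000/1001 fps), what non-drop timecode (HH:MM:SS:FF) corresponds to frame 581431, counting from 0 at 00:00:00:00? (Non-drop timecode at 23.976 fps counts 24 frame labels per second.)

581431 ÷ 24 = 24226 full seconds, remainder 7 frames.
24226 s = 6 h 43 min 46 s.
Timecode: 06:43:46:07.

06:43:46:07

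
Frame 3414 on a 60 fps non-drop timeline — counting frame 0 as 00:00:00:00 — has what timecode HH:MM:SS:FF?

3414 ÷ 60 = 56 full seconds, remainder 54 frames.
56 s = 0 h 0 min 56 s.
Timecode: 00:00:56:54.

00:00:56:54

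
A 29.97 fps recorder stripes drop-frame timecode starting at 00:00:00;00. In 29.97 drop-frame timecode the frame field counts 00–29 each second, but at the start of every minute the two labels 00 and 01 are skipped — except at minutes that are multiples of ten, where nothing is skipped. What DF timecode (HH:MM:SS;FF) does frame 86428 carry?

00:48:03;26

Each 10-minute DF block holds 10 × 60 × 30 − 9 × 2 = 17982 frames. 86428 ÷ 17982 → 4 full blocks, remainder 14500.
Within the partial block the first minute is 1800 frames and each further minute 1798, so 8 further minute boundaries passed. Total skipped labels = 18 × 4 + 2 × 8 = 88.
Non-drop label index = 86428 + 88 = 86516; at 30 labels/s that is 00:48:03:26, i.e. DF 00:48:03;26.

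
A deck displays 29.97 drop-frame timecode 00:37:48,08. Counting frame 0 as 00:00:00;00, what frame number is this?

As if non-drop at 30 labels/s: (0 × 3600 + 37 × 60 + 48) × 30 + 8 = 68048.
Minute boundaries passed: 37; those not divisible by 10: 37 − 3 = 34; dropped labels = 2 × 34 = 68.
Actual frame index = 68048 − 68 = 67980.

67980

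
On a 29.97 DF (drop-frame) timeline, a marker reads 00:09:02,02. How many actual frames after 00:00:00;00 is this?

16244

Complete 10-minute blocks: 0, each 17982 frames → 0.
Remaining 9 whole minutes in the current block: 1800 + 8 × 1798 = 16184 frames.
Within the current minute: 2 × 30 + 2 − 2 = 60 (labels ;00/;01 skipped at this minute). Total = 0 + 16184 + 60 = 16244.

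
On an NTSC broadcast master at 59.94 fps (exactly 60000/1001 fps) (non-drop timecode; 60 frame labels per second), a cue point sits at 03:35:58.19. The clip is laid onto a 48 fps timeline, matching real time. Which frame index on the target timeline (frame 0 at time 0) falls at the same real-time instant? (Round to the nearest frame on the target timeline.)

frame 622621

Source frame index: (3×3600 + 35×60 + 58) × 60 + 19 = 777499.
Real time: 777499 / (60000/1001) = 778276499/60000 s.
Target frame: (778276499/60000) × (48) = 778276499/1250 ≈ 622621.199 → 622621.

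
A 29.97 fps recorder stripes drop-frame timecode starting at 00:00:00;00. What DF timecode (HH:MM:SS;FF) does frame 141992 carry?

Ten DF minutes hold 17982 frames, so frame 141992 lies in block 7 (frames 125874–143855) with 16118 frames into that block.
The block's first minute is 1800 frames and the rest 1798 each; 16118 frames reaches minute 8, so 7 × 18 + 8 × 2 = 142 labels have been skipped so far.
Adding those back, label number 141992 + 142 = 142134 at 30 labels/s is 4737 s + 24 f = 1 h 18 min 57 s frame 24, i.e. 01:18:57;24.

01:18:57;24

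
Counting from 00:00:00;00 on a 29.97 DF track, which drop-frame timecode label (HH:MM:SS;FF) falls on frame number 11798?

Ten DF minutes hold 17982 frames, so frame 11798 lies in block 0 (frames 0–17981) with 11798 frames into that block.
The block's first minute is 1800 frames and the rest 1798 each; 11798 frames reaches minute 6, so 0 × 18 + 6 × 2 = 12 labels have been skipped so far.
Adding those back, label number 11798 + 12 = 11810 at 30 labels/s is 393 s + 20 f = 0 h 6 min 33 s frame 20, i.e. 00:06:33;20.

00:06:33;20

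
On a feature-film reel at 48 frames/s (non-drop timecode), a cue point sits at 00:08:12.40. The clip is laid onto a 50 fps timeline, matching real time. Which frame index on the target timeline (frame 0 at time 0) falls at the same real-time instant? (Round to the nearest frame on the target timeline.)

frame 24642

Source frame index: (0×3600 + 8×60 + 12) × 48 + 40 = 23656.
Real time: 23656 / (48) = 2957/6 s.
Target frame: (2957/6) × (50) = 73925/3 ≈ 24641.667 → 24642.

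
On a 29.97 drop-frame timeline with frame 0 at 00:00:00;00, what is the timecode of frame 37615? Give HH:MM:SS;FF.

00:20:55;01

Each 10-minute DF block holds 10 × 60 × 30 − 9 × 2 = 17982 frames. 37615 ÷ 17982 → 2 full blocks, remainder 1651.
Within the partial block the first minute is 1800 frames and each further minute 1798, so 0 further minute boundaries passed. Total skipped labels = 18 × 2 + 2 × 0 = 36.
Non-drop label index = 37615 + 36 = 37651; at 30 labels/s that is 00:20:55:01, i.e. DF 00:20:55;01.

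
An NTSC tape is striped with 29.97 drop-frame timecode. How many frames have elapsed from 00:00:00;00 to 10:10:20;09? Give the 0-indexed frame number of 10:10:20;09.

1097511

As if non-drop at 30 labels/s: (10 × 3600 + 10 × 60 + 20) × 30 + 9 = 1098609.
Minute boundaries passed: 610; those not divisible by 10: 610 − 61 = 549; dropped labels = 2 × 549 = 1098.
Actual frame index = 1098609 − 1098 = 1097511.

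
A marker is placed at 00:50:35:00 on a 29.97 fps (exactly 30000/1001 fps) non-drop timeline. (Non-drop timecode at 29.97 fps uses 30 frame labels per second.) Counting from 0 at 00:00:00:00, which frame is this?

Total seconds to the label: (0 × 3600 + 50 × 60 + 35) = 3035.
Frame index = 3035 × 30 + 0 = 91050.

91050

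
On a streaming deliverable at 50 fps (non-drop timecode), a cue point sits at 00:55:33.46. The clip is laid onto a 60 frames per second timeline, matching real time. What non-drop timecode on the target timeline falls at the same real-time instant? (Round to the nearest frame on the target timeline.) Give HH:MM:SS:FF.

Source frame index: (0×3600 + 55×60 + 33) × 50 + 46 = 166696.
Real time: 166696 / (50) = 83348/25 s.
Target frame: (83348/25) × (60) = 1000176/5 ≈ 200035.200 → 200035.
At 60 labels/s: frame 200035 → 00:55:33:55.

00:55:33:55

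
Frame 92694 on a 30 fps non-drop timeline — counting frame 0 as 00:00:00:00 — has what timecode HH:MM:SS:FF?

92694 ÷ 30 = 3089 full seconds, remainder 24 frames.
3089 s = 0 h 51 min 29 s.
Timecode: 00:51:29:24.

00:51:29:24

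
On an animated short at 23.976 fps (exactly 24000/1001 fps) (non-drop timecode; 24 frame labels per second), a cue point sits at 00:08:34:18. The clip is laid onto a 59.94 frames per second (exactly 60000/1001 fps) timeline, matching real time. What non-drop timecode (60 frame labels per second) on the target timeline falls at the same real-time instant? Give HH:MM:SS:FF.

Source frame index: (0×3600 + 8×60 + 34) × 24 + 18 = 12354.
Real time: 12354 / (24000/1001) = 2061059/4000 s.
Target frame: (2061059/4000) × (60000/1001) = 30885.
At 60 labels/s: frame 30885 → 00:08:34:45.

00:08:34:45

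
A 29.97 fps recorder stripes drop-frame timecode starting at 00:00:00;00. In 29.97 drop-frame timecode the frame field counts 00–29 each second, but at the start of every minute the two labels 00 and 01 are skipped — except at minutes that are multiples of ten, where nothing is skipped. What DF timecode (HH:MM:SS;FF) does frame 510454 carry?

04:43:52;04

Each 10-minute DF block holds 10 × 60 × 30 − 9 × 2 = 17982 frames. 510454 ÷ 17982 → 28 full blocks, remainder 6958.
Within the partial block the first minute is 1800 frames and each further minute 1798, so 3 further minute boundaries passed. Total skipped labels = 18 × 28 + 2 × 3 = 510.
Non-drop label index = 510454 + 510 = 510964; at 30 labels/s that is 04:43:52:04, i.e. DF 04:43:52;04.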